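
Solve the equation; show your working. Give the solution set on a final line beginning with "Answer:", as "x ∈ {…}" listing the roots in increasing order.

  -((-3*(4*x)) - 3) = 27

Step 1. [-((-3*(4*x)) - 3) = 27] LHS negated; negate both sides ⇒ neg: (-3*(4*x)) - 3 = -27.
Step 2. [(-3*(4*x)) - 3 = -27] -3 | LHS and -3 | -27: pull -3 out, so factor: (4*x) + 1 = 9.
Step 3. [(4*x) + 1 = 9] subtract 1: x sits inside (… + 1) ⇒ sub: 4*x = 8.
Step 4. [4*x = 8] leading coefficient 4: divide by 4, so div: x = 2.

Answer: x ∈ {2}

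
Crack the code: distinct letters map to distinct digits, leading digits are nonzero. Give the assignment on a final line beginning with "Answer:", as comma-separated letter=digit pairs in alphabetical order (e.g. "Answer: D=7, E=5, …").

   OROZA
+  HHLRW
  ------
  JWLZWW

Step 1. [col 1: A + W ≡ W (mod 10)] from column 1 (nothing yet, carry-in 0, all letters distinct, none taken yet): A must equal 0 ⇒ A=0.
Step 2. [col 1: A + W ≡ W (mod 10)] several values work for W in column 1 (A + W ≡ W (mod 10), carry-in 0); try W=4. So W=4.
Step 3. [J] adding two 5-digit numbers gives at most 5+1 digits, and here it does — J is that final carry and must be 1, so J=1.
Step 4. [col 2: Z + R ≡ W (mod 10)] Z=9 is one option consistent with column 2 (Z + R ≡ W (mod 10), carry-in 0) — take it, so Z=9.
Step 5. [col 2: Z + R ≡ W (mod 10)] in column 2 we have Z+R≡W with carry-in 0; given Z=9, W=4 and digits 0,1,4,9 already taken and all letters distinct, that pins R to 5, so R=5.
Step 6. [col 3: O + L ≡ Z (mod 10)] several values work for L in column 3 (O + L ≡ Z (mod 10), carry-in 1); try L=2 ⇒ L=2.
Step 7. [col 3: O + L ≡ Z (mod 10)] column 3: given L=2, Z=9, carry-in 1, and digits 0,1,2,4,5,9 already taken and all letters distinct, O+L≡Z (mod 10) forces O=6 ⇒ O=6.
Step 8. [col 4: R + H ≡ L (mod 10)] in column 4 we have R+H≡L with carry-in 0; given R=5, L=2 and digits 0,1,2,4,5,6,9 already taken and all letters distinct, that pins H to 7 ⇒ H=7.

Answer: A=0, H=7, J=1, L=2, O=6, R=5, W=4, Z=9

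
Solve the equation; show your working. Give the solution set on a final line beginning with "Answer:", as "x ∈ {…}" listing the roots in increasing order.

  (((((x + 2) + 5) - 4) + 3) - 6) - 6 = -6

Step 1. [(((((x + 2) + 5) - 4) + 3) - 6) - 6 = -6] the outer -6 inverts by adding 6, so sub: ((((x + 2) + 5) - 4) + 3) - 6 = 0.
Step 2. [((((x + 2) + 5) - 4) + 3) - 6 = 0] -6 is outermost — add 6 both sides. So sub: (((x + 2) + 5) - 4) + 3 = 6.
Step 3. [(((x + 2) + 5) - 4) + 3 = 6] 3 comes off first (subtract 3). So sub: ((x + 2) + 5) - 4 = 3.
Step 4. [((x + 2) + 5) - 4 = 3] -4 is outermost — add 4 both sides ⇒ sub: (x + 2) + 5 = 7.
Step 5. [(x + 2) + 5 = 7] peel the +5: subtract 5 from each side ⇒ sub: x + 2 = 2.
Step 6. [x + 2 = 2] +2 is outermost — subtract 2 both sides, so sub: x = 0.

Answer: x ∈ {0}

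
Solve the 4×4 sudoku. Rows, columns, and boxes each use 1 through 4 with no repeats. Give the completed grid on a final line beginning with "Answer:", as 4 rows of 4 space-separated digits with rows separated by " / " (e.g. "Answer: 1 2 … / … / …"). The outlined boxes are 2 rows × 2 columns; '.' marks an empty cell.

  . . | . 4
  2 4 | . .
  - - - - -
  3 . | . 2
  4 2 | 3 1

Step 1. [r1c1∈{1}] r1c1 is down to just 1. So r1c1=1.
Step 2. [r2c4∈{3}] r2c4's peers cover all but 3. So r2c4=3.
Step 3. [r3c3∈{4}] r3c3 is down to just 4 ⇒ r3c3=4.
Step 4. [r1c2∈{3}] nothing but 3 survives at r1c2, so r1c2=3.
Step 5. [r2c3∈{1}] only 1 remains possible at r2c3, so r2c3=1.
Step 6. [r1c3∈{2}] r1c3's peers cover all but 2. So r1c3=2.
Step 7. [r3c2∈{1}] nothing but 1 survives at r3c2, so r3c2=1.

Answer: 1 3 2 4 / 2 4 1 3 / 3 1 4 2 / 4 2 3 1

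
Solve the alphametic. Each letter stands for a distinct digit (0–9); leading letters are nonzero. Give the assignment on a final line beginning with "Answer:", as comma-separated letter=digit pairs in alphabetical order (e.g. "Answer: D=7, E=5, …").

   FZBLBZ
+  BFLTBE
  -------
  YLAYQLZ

Step 1. [col 1: Z + E ≡ Z (mod 10)] column 1 reads Z+E+carry(0)=Z with nothing yet; with all letters distinct, none taken yet, the only value for E is 0 ⇒ E=0.
Step 2. [Y] Y is the leading digit of a 7-digit sum of two 6-digit numbers; the final carry is exactly 1, so Y=1.
Step 3. [col 1: Z + E ≡ Z (mod 10)] column 1 (Z + E ≡ Z (mod 10), carry-in 0) doesn't pin Z yet; pick Z=5 and continue. So Z=5.
Step 4. [col 2: B + B ≡ L (mod 10)] no forcing yet in column 2 (carry-in 0); L=4 is free and consistent — try it ⇒ L=4.
Step 5. [col 2: B + B ≡ L (mod 10)] column 2 (B + B ≡ L (mod 10), carry-in 0) doesn't pin B yet; pick B=7 and continue, so B=7.
Step 6. [col 3: L + T ≡ Q (mod 10)] column 3 (L + T ≡ Q (mod 10), carry-in 1) doesn't pin T yet; pick T=3 and continue. So T=3.
Step 7. [col 3: L + T ≡ Q (mod 10)] column 3 reads L+T+carry(1)=Q with L=4, T=3; with digits 0,1,3,4,5,7 already taken and all letters distinct, the only value for Q is 8. So Q=8.
Step 8. [col 5: Z + F ≡ A (mod 10)] column 5 reads Z+F+carry(1)=A with Z=5; with digits 0,1,3,4,5,7,8 already taken and all letters distinct, the only value for F is 6 ⇒ F=6.
Step 9. [col 5: Z + F ≡ A (mod 10)] in column 5 we have Z+F≡A with carry-in 1; given Z=5, F=6 and digits 0,1,3,4,5,6,7,8 already taken and all letters distinct, that pins A to 2, so A=2.

Answer: A=2, B=7, E=0, F=6, L=4, Q=8, T=3, Y=1, Z=5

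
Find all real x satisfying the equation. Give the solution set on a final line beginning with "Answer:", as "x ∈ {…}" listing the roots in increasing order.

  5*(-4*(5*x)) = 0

Step 1. [5*(-4*(5*x)) = 0] LHS = 5·(…); ÷5 both sides, so div: -4*(5*x) = 0.
Step 2. [-4*(5*x) = 0] leading coefficient -4: divide by -4, so div: 5*x = 0.
Step 3. [5*x = 0] 5·(inner) — divide through by 5 ⇒ div: x = 0.

Answer: x ∈ {0}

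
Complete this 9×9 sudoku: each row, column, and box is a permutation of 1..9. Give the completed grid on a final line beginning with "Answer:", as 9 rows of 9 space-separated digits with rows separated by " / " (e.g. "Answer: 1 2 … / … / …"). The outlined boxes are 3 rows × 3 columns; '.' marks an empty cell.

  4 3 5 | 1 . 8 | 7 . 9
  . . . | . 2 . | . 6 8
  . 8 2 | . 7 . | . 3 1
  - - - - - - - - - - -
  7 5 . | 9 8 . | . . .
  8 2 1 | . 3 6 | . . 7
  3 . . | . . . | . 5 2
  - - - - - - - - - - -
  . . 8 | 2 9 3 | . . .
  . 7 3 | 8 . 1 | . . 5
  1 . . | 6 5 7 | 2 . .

Step 1. [r6c6∈{4}] r6c6's peers cover all but 4. So r6c6=4.
Step 2. [r4c3∈{4,6}] across box 4, 4 lands solely at r4c3 ⇒ r4c3=4.
Step 3. [r9c3∈{9}] r9c3 has the single candidate 9. So r9c3=9.
Step 4. [r2c1∈{9}] only 9 remains possible at r2c1 ⇒ r2c1=9.
Step 5. [r2c6∈{5}] r2c6's peers cover all but 5. So r2c6=5.
Step 6. [r2c7∈{4}] r2c7 is down to just 4. So r2c7=4.
Step 7. [r5c8∈{4,9}] 4 has one home in row 5: r5c8. So r5c8=4.
Step 8. [r4c7∈{1,3,6}] in col 7, 3 fits only at r4c7. So r4c7=3.
Step 9. [r6c7∈{1,6,8,9}] in row 6, 8 fits only at r6c7, so r6c7=8.
Step 10. [r7c7∈{1,6}] in col 7, 1 fits only at r7c7. So r7c7=1.
Step 11. [r8c7∈{6,9}] across col 7, 6 lands solely at r8c7. So r8c7=6.
Step 12. [r7c9∈{4}] nothing but 4 survives at r7c9, so r7c9=4.
Step 13. [r7c2∈{6}] r7c2 is down to just 6, so r7c2=6.
Step 14. [r4c8∈{1}] r4c8's peers cover all but 1, so r4c8=1.
Step 15. [r9c2∈{4}] r9c2 is down to just 4, so r9c2=4.
Step 16. [r5c7∈{9}] nothing but 9 survives at r5c7 ⇒ r5c7=9.
Step 17. [r3c4∈{4}] r3c4 is down to just 4 ⇒ r3c4=4.
Step 18. [r4c9∈{6}] r4c9 has the single candidate 6 ⇒ r4c9=6.
Step 19. [r3c1∈{6}] nothing but 6 survives at r3c1, so r3c1=6.
Step 20. [r1c8∈{2}] r1c8's peers cover all but 2, so r1c8=2.
Step 21. [r2c3∈{7}] r2c3 is down to just 7, so r2c3=7.
Step 22. [r2c2∈{1}] r2c2's peers cover all but 1 ⇒ r2c2=1.
Step 23. [r6c4∈{7}] r6c4's peers cover all but 7. So r6c4=7.
Step 24. [r7c1∈{5}] nothing but 5 survives at r7c1 ⇒ r7c1=5.
Step 25. [r3c6∈{9}] only 9 remains possible at r3c6. So r3c6=9.
Step 26. [r8c5∈{4}] r8c5's peers cover all but 4. So r8c5=4.
Step 27. [r5c4∈{5}] nothing but 5 survives at r5c4 ⇒ r5c4=5.
Step 28. [r1c5∈{6}] r1c5's peers cover all but 6. So r1c5=6.
Step 29. [r9c9∈{3}] r9c9 has the single candidate 3, so r9c9=3.
Step 30. [r6c5∈{1}] nothing but 1 survives at r6c5 ⇒ r6c5=1.
Step 31. [r7c8∈{7}] r7c8 has the single candidate 7. So r7c8=7.
Step 32. [r8c8∈{9}] nothing but 9 survives at r8c8. So r8c8=9.
Step 33. [r6c3∈{6}] nothing but 6 survives at r6c3, so r6c3=6.
Step 34. [r8c1∈{2}] r8c1 is down to just 2, so r8c1=2.
Step 35. [r6c2∈{9}] only 9 remains possible at r6c2 ⇒ r6c2=9.
Step 36. [r3c7∈{5}] nothing but 5 survives at r3c7, so r3c7=5.
Step 37. [r2c4∈{3}] r2c4 is down to just 3 ⇒ r2c4=3.
Step 38. [r9c8∈{8}] nothing but 8 survives at r9c8, so r9c8=8.
Step 39. [r4c6∈{2}] r4c6 has the single candidate 2, so r4c6=2.

Answer: 4 3 5 1 6 8 7 2 9 / 9 1 7 3 2 5 4 6 8 / 6 8 2 4 7 9 5 3 1 / 7 5 4 9 8 2 3 1 6 / 8 2 1 5 3 6 9 4 7 / 3 9 6 7 1 4 8 5 2 / 5 6 8 2 9 3 1 7 4 / 2 7 3 8 4 1 6 9 5 / 1 4 9 6 5 7 2 8 3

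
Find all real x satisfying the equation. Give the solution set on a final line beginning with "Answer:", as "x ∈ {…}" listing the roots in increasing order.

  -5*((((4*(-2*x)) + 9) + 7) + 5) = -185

Step 1. [-5*((((4*(-2*x)) + 9) + 7) + 5) = -185] leading coefficient -5: divide by -5 ⇒ div: (((4*(-2*x)) + 9) + 7) + 5 = 37.
Step 2. [(((4*(-2*x)) + 9) + 7) + 5 = 37] +5 is outermost — subtract 5 both sides. So sub: ((4*(-2*x)) + 9) + 7 = 32.
Step 3. [((4*(-2*x)) + 9) + 7 = 32] 7 comes off first (subtract 7). So sub: (4*(-2*x)) + 9 = 25.
Step 4. [(4*(-2*x)) + 9 = 25] peel the +9: subtract 9 from each side. So sub: 4*(-2*x) = 16.
Step 5. [4*(-2*x) = 16] 4 out front; divide by 4 ⇒ div: -2*x = 4.
Step 6. [-2*x = 4] -2·(inner) — divide through by -2 ⇒ div: x = -2.

Answer: x ∈ {-2}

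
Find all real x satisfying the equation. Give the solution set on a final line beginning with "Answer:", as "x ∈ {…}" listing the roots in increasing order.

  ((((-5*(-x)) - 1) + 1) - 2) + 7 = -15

Step 1. [((((-5*(-x)) - 1) + 1) - 2) + 7 = -15] peel the +7: subtract 7 from each side ⇒ sub: (((-5*(-x)) - 1) + 1) - 2 = -22.
Step 2. [(((-5*(-x)) - 1) + 1) - 2 = -22] 2 comes off first (add 2). So sub: ((-5*(-x)) - 1) + 1 = -20.
Step 3. [((-5*(-x)) - 1) + 1 = -20] subtract 1: x sits inside (… + 1), so sub: (-5*(-x)) - 1 = -21.
Step 4. [(-5*(-x)) - 1 = -21] peel the -1: add 1 from each side, so sub: -5*(-x) = -20.
Step 5. [-5*(-x) = -20] divide by the outer -5, so div: -x = 4.
Step 6. [-x = 4] leading − — multiply by −1. So neg: x = -4.

Answer: x ∈ {-4}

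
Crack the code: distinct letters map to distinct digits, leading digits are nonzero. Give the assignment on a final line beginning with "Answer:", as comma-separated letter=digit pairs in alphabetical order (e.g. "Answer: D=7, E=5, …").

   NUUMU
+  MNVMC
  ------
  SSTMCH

Step 1. [col 1: U + C ≡ H (mod 10)] no forcing yet in column 1 (carry-in 0); C=3 is free and consistent — try it ⇒ C=3.
Step 2. [S] adding two 5-digit numbers gives at most 5+1 digits, and here it does — S is that final carry and must be 1. So S=1.
Step 3. [col 1: U + C ≡ H (mod 10)] several values work for U in column 1 (U + C ≡ H (mod 10), carry-in 0); try U=7. So U=7.
Step 4. [col 1: U + C ≡ H (mod 10)] from column 1 (U=7, C=3, carry-in 0, digits 1,3,7 already taken and all letters distinct): H must equal 0. So H=0.
Step 5. [col 2: M + M ≡ C (mod 10)] column 2: given C=3, carry-in 1, and digits 0,1,3,7 already taken and all letters distinct, M+M≡C (mod 10) forces M=6, so M=6.
Step 6. [col 3: U + V ≡ M (mod 10)] in column 3 we have U+V≡M with carry-in 1; given U=7, M=6 and digits 0,1,3,6,7 already taken and all letters distinct, that pins V to 8, so V=8.
Step 7. [col 4: U + N ≡ T (mod 10)] column 4: given U=7, carry-in 1, and digits 0,1,3,6,7,8 already taken and all letters distinct, U+N≡T (mod 10) forces N=4, so N=4.
Step 8. [col 4: U + N ≡ T (mod 10)] in column 4 we have U+N≡T with carry-in 1; given U=7, N=4 and digits 0,1,3,4,6,7,8 already taken and all letters distinct, that pins T to 2, so T=2.

Answer: C=3, H=0, M=6, N=4, S=1, T=2, U=7, V=8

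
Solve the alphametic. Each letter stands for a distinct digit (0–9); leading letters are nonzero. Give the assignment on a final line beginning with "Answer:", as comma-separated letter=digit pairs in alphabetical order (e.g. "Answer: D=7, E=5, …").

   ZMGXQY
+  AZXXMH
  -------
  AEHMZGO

Step 1. [A] the sum has 7 digits but both addends have 6; that extra leading digit A is the final carry, namely 1. So A=1.
Step 2. [col 1: Y + H ≡ O (mod 10)] several values work for O in column 1 (Y + H ≡ O (mod 10), carry-in 0); try O=7 ⇒ O=7.
Step 3. [col 1: Y + H ≡ O (mod 10)] no forcing yet in column 1 (carry-in 0); Y=5 is free and consistent — try it. So Y=5.
Step 4. [col 1: Y + H ≡ O (mod 10)] from column 1 (Y=5, O=7, carry-in 0, digits 1,5,7 already taken and all letters distinct): H must equal 2 ⇒ H=2.
Step 5. [col 2: Q + M ≡ G (mod 10)] column 2 (Q + M ≡ G (mod 10), carry-in 0) doesn't pin M yet; pick M=3 and continue. So M=3.
Step 6. [col 2: Q + M ≡ G (mod 10)] column 2: given M=3, carry-in 0, and digits 1,2,3,5,7 already taken and all letters distinct, Q+M≡G (mod 10) forces Q=6 ⇒ Q=6.
Step 7. [col 2: Q + M ≡ G (mod 10)] from column 2 (Q=6, M=3, carry-in 0, digits 1,2,3,5,6,7 already taken and all letters distinct): G must equal 9. So G=9.
Step 8. [col 3: X + X ≡ Z (mod 10)] in column 3 we have X+X≡Z with carry-in 0; given nothing yet and digits 1,2,3,5,6,7,9 already taken and all letters distinct, that pins X to 4. So X=4.
Step 9. [col 3: X + X ≡ Z (mod 10)] column 3: given X=4, carry-in 0, and digits 1,2,3,4,5,6,7,9 already taken and all letters distinct, X+X≡Z (mod 10) forces Z=8 ⇒ Z=8.
Step 10. [col 6: Z + A ≡ E (mod 10)] from column 6 (Z=8, A=1, carry-in 1, digits 1,2,3,4,5,6,7,8,9 already taken and all letters distinct): E must equal 0 ⇒ E=0.

Answer: A=1, E=0, G=9, H=2, M=3, O=7, Q=6, X=4, Y=5, Z=8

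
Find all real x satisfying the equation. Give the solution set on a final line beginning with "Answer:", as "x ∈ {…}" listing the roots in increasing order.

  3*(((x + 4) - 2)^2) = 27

Step 1. [3*(((x + 4) - 2)^2) = 27] LHS = 3·(…); ÷3 both sides ⇒ div: ((x + 4) - 2)^2 = 9.
Step 2. [((x + 4) - 2)^2 = 9] 9 ≥ 0, LHS is (·)² — take ±√. So sqrt: (x + 4) - 2 = 3 or -3.
Step 3. [(x + 4) - 2 = 3 or -3] peel the -2: add 2 from each side. So sub: x + 4 = 5 or -1.
Step 4. [x + 4 = 5 or -1] the outer +4 inverts by subtracting 4 ⇒ sub: x = 1 or -5.

Answer: x ∈ {-5, 1}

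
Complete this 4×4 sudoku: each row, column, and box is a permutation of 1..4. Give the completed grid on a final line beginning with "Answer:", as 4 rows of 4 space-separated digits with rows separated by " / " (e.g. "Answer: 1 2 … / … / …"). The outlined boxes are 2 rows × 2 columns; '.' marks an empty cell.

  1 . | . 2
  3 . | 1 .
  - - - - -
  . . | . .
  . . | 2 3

Step 1. [r1c2∈{4}] r1c2's peers cover all but 4. So r1c2=4.
Step 2. [r3c2∈{1,2,3}] 3 has one home in row 3: r3c2, so r3c2=3.
Step 3. [r3c3∈{4}] r3c3's peers cover all but 4 ⇒ r3c3=4.
Step 4. [r3c4∈{1}] r3c4 is down to just 1, so r3c4=1.
Step 5. [r1c3∈{3}] r1c3 is down to just 3, so r1c3=3.
Step 6. [r4c1∈{4}] only 4 remains possible at r4c1 ⇒ r4c1=4.
Step 7. [r2c4∈{4}] nothing but 4 survives at r2c4, so r2c4=4.
Step 8. [r2c2∈{2}] r2c2 has the single candidate 2, so r2c2=2.
Step 9. [r3c1∈{2}] only 2 remains possible at r3c1 ⇒ r3c1=2.
Step 10. [r4c2∈{1}] r4c2 has the single candidate 1, so r4c2=1.

Answer: 1 4 3 2 / 3 2 1 4 / 2 3 4 1 / 4 1 2 3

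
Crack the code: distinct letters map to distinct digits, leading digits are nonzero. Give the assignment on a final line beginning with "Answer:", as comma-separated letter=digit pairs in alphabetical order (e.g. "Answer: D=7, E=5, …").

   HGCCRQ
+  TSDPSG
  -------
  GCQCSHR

Step 1. [col 1: Q + G ≡ R (mod 10)] several values work for R in column 1 (Q + G ≡ R (mod 10), carry-in 0); try R=8, so R=8.
Step 2. [col 1: Q + G ≡ R (mod 10)] no forcing yet in column 1 (carry-in 0); Q=7 is free and consistent — try it, so Q=7.
Step 3. [col 1: Q + G ≡ R (mod 10)] in column 1 we have Q+G≡R with carry-in 0; given Q=7, R=8 and digits 7,8 already taken and all letters distinct, that pins G to 1 ⇒ G=1.
Step 4. [col 2: R + S ≡ H (mod 10)] several values work for H in column 2 (R + S ≡ H (mod 10), carry-in 0); try H=4, so H=4.
Step 5. [col 2: R + S ≡ H (mod 10)] in column 2 we have R+S≡H with carry-in 0; given R=8, H=4 and digits 1,4,7,8 already taken and all letters distinct, that pins S to 6, so S=6.
Step 6. [col 3: C + P ≡ S (mod 10)] P=2 is one option consistent with column 3 (C + P ≡ S (mod 10), carry-in 1) — take it. So P=2.
Step 7. [col 3: C + P ≡ S (mod 10)] column 3: given P=2, S=6, carry-in 1, and digits 1,2,4,6,7,8 already taken and all letters distinct, C+P≡S (mod 10) forces C=3, so C=3.
Step 8. [col 4: C + D ≡ C (mod 10)] column 4 reads C+D+carry(0)=C with C=3; with digits 1,2,3,4,6,7,8 already taken and all letters distinct, the only value for D is 0, so D=0.
Step 9. [col 6: H + T ≡ C (mod 10)] column 6: given H=4, C=3, carry-in 0, and digits 0,1,2,3,4,6,7,8 already taken and all letters distinct, H+T≡C (mod 10) forces T=9. So T=9.

Answer: C=3, D=0, G=1, H=4, P=2, Q=7, R=8, S=6, T=9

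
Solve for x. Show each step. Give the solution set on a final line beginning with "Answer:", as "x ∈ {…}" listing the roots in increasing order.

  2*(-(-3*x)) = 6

Step 1. [2*(-(-3*x)) = 6] leading coefficient 2: divide by 2, so div: -(-3*x) = 3.
Step 2. [-(-3*x) = 3] flip signs both sides ⇒ neg: -3*x = -3.
Step 3. [-3*x = -3] LHS = -3·(…); ÷-3 both sides ⇒ div: x = 1.

Answer: x ∈ {1}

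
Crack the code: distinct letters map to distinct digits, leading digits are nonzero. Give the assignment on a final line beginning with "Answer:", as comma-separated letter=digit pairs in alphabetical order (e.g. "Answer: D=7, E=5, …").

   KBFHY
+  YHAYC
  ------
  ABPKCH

Step 1. [col 1: Y + C ≡ H (mod 10)] several values work for H in column 1 (Y + C ≡ H (mod 10), carry-in 0); try H=8, so H=8.
Step 2. [col 1: Y + C ≡ H (mod 10)] column 1 (Y + C ≡ H (mod 10), carry-in 0) doesn't pin C yet; pick C=3 and continue, so C=3.
Step 3. [col 1: Y + C ≡ H (mod 10)] column 1 reads Y+C+carry(0)=H with C=3, H=8; with digits 3,8 already taken and all letters distinct, the only value for Y is 5, so Y=5.
Step 4. [col 3: F + A ≡ K (mod 10)] K=6 is one option consistent with column 3 (F + A ≡ K (mod 10), carry-in 1) — take it ⇒ K=6.
Step 5. [col 3: F + A ≡ K (mod 10)] column 3 (F + A ≡ K (mod 10), carry-in 1) doesn't pin A yet; pick A=1 and continue ⇒ A=1.
Step 6. [col 3: F + A ≡ K (mod 10)] column 3: given A=1, K=6, carry-in 1, and digits 1,3,5,6,8 already taken and all letters distinct, F+A≡K (mod 10) forces F=4. So F=4.
Step 7. [col 4: B + H ≡ P (mod 10)] column 4 (B + H ≡ P (mod 10), carry-in 0) doesn't pin P yet; pick P=0 and continue ⇒ P=0.
Step 8. [col 4: B + H ≡ P (mod 10)] column 4 reads B+H+carry(0)=P with H=8, P=0; with digits 0,1,3,4,5,6,8 already taken and all letters distinct, the only value for B is 2. So B=2.

Answer: A=1, B=2, C=3, F=4, H=8, K=6, P=0, Y=5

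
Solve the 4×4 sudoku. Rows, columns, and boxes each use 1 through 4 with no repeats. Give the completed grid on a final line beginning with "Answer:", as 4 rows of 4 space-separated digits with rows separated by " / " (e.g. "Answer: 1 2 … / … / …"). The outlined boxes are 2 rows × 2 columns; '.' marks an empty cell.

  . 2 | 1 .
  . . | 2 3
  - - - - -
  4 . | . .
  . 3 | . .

Step 1. [r3c2∈{1}] r3c2 has the single candidate 1, so r3c2=1.
Step 2. [r4c4∈{1,2,4}] r4c4 is the only open cell in row 4 admitting 1 ⇒ r4c4=1.
Step 3. [r2c1∈{1}] only 1 remains possible at r2c1. So r2c1=1.
Step 4. [r3c3∈{3}] r3c3 is down to just 3, so r3c3=3.
Step 5. [r1c4∈{4}] only 4 remains possible at r1c4, so r1c4=4.
Step 6. [r3c4∈{2}] nothing but 2 survives at r3c4 ⇒ r3c4=2.
Step 7. [r2c2∈{4}] r2c2 has the single candidate 4. So r2c2=4.
Step 8. [r4c3∈{4}] r4c3 has the single candidate 4 ⇒ r4c3=4.
Step 9. [r1c1∈{3}] r1c1 is down to just 3 ⇒ r1c1=3.
Step 10. [r4c1∈{2}] r4c1 has the single candidate 2. So r4c1=2.

Answer: 3 2 1 4 / 1 4 2 3 / 4 1 3 2 / 2 3 4 1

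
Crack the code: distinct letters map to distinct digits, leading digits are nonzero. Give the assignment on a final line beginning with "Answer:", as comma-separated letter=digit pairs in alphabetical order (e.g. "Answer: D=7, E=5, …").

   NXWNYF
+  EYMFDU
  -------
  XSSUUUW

Step 1. [col 1: F + U ≡ W (mod 10)] no forcing yet in column 1 (carry-in 0); U=7 is free and consistent — try it ⇒ U=7.
Step 2. [col 1: F + U ≡ W (mod 10)] no forcing yet in column 1 (carry-in 0); F=9 is free and consistent — try it ⇒ F=9.
Step 3. [X] X is the leading digit of a 7-digit sum of two 6-digit numbers; the final carry is exactly 1. So X=1.
Step 4. [col 1: F + U ≡ W (mod 10)] in column 1 we have F+U≡W with carry-in 0; given F=9, U=7 and digits 1,7,9 already taken and all letters distinct, that pins W to 6 ⇒ W=6.
Step 5. [col 2: Y + D ≡ U (mod 10)] several values work for D in column 2 (Y + D ≡ U (mod 10), carry-in 1); try D=4 ⇒ D=4.
Step 6. [col 2: Y + D ≡ U (mod 10)] in column 2 we have Y+D≡U with carry-in 1; given D=4, U=7 and digits 1,4,6,7,9 already taken and all letters distinct, that pins Y to 2. So Y=2.
Step 7. [col 3: N + F ≡ U (mod 10)] column 3 reads N+F+carry(0)=U with F=9, U=7; with digits 1,2,4,6,7,9 already taken and all letters distinct, the only value for N is 8. So N=8.
Step 8. [col 4: W + M ≡ U (mod 10)] from column 4 (W=6, U=7, carry-in 1, digits 1,2,4,6,7,8,9 already taken and all letters distinct): M must equal 0. So M=0.
Step 9. [col 5: X + Y ≡ S (mod 10)] in column 5 we have X+Y≡S with carry-in 0; given X=1, Y=2 and digits 0,1,2,4,6,7,8,9 already taken and all letters distinct, that pins S to 3 ⇒ S=3.
Step 10. [col 6: N + E ≡ S (mod 10)] in column 6 we have N+E≡S with carry-in 0; given N=8, S=3 and digits 0,1,2,3,4,6,7,8,9 already taken and all letters distinct, that pins E to 5 ⇒ E=5.

Answer: D=4, E=5, F=9, M=0, N=8, S=3, U=7, W=6, X=1, Y=2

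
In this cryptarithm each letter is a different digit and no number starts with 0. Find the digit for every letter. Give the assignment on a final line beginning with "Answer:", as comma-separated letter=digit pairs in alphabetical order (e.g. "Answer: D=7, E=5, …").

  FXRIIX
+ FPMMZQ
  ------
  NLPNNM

Step 1. [col 1: X + Q ≡ M (mod 10)] column 1 (X + Q ≡ M (mod 10), carry-in 0) doesn't pin Q yet; pick Q=5 and continue. So Q=5.
Step 2. [col 1: X + Q ≡ M (mod 10)] column 1 (X + Q ≡ M (mod 10), carry-in 0) doesn't pin M yet; pick M=1 and continue. So M=1.
Step 3. [col 1: X + Q ≡ M (mod 10)] column 1: given Q=5, M=1, carry-in 0, and digits 1,5 already taken and all letters distinct, X+Q≡M (mod 10) forces X=6. So X=6.
Step 4. [col 2: I + Z ≡ N (mod 10)] column 2 (I + Z ≡ N (mod 10), carry-in 1) doesn't pin I yet; pick I=7 and continue. So I=7.
Step 5. [col 2: I + Z ≡ N (mod 10)] column 2 (I + Z ≡ N (mod 10), carry-in 1) doesn't pin Z yet; pick Z=0 and continue, so Z=0.
Step 6. [col 2: I + Z ≡ N (mod 10)] in column 2 we have I+Z≡N with carry-in 1; given I=7, Z=0 and digits 0,1,5,6,7 already taken and all letters distinct, that pins N to 8 ⇒ N=8.
Step 7. [col 4: R + M ≡ P (mod 10)] no forcing yet in column 4 (carry-in 0); P=3 is free and consistent — try it, so P=3.
Step 8. [col 4: R + M ≡ P (mod 10)] from column 4 (M=1, P=3, carry-in 0, digits 0,1,3,5,6,7,8 already taken and all letters distinct): R must equal 2, so R=2.
Step 9. [col 5: X + P ≡ L (mod 10)] in column 5 we have X+P≡L with carry-in 0; given X=6, P=3 and digits 0,1,2,3,5,6,7,8 already taken and all letters distinct, that pins L to 9, so L=9.
Step 10. [col 6: F + F ≡ N (mod 10)] from column 6 (N=8, carry-in 0, digits 0,1,2,3,5,6,7,8,9 already taken and all letters distinct): F must equal 4, so F=4.

Answer: F=4, I=7, L=9, M=1, N=8, P=3, Q=5, R=2, X=6, Z=0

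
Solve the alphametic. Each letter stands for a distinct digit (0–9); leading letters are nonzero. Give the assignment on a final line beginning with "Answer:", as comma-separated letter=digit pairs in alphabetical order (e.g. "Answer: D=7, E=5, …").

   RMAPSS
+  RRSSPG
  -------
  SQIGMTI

Step 1. [col 1: S + G ≡ I (mod 10)] column 1 (S + G ≡ I (mod 10), carry-in 0) doesn't pin G yet; pick G=9 and continue. So G=9.
Step 2. [col 1: S + G ≡ I (mod 10)] several values work for S in column 1 (S + G ≡ I (mod 10), carry-in 0); try S=1, so S=1.
Step 3. [col 1: S + G ≡ I (mod 10)] column 1: given S=1, G=9, carry-in 0, and digits 1,9 already taken and all letters distinct, S+G≡I (mod 10) forces I=0 ⇒ I=0.
Step 4. [col 2: S + P ≡ T (mod 10)] several values work for P in column 2 (S + P ≡ T (mod 10), carry-in 1); try P=2 ⇒ P=2.
Step 5. [col 2: S + P ≡ T (mod 10)] column 2: given S=1, P=2, carry-in 1, and digits 0,1,2,9 already taken and all letters distinct, S+P≡T (mod 10) forces T=4, so T=4.
Step 6. [col 3: P + S ≡ M (mod 10)] in column 3 we have P+S≡M with carry-in 0; given P=2, S=1 and digits 0,1,2,4,9 already taken and all letters distinct, that pins M to 3, so M=3.
Step 7. [col 4: A + S ≡ G (mod 10)] from column 4 (S=1, G=9, carry-in 0, digits 0,1,2,3,4,9 already taken and all letters distinct): A must equal 8, so A=8.
Step 8. [col 5: M + R ≡ I (mod 10)] from column 5 (M=3, I=0, carry-in 0, digits 0,1,2,3,4,8,9 already taken and all letters distinct): R must equal 7. So R=7.
Step 9. [col 6: R + R ≡ Q (mod 10)] column 6 reads R+R+carry(1)=Q with R=7; with digits 0,1,2,3,4,7,8,9 already taken and all letters distinct, the only value for Q is 5 ⇒ Q=5.

Answer: A=8, G=9, I=0, M=3, P=2, Q=5, R=7, S=1, T=4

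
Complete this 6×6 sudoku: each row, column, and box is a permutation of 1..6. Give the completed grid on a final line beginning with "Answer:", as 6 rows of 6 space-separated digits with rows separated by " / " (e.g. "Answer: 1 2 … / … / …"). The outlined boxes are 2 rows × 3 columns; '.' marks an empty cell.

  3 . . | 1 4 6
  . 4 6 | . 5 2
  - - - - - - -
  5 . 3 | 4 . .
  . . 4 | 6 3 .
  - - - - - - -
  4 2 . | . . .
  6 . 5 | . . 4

Step 1. [r3c6∈{1}] only 1 remains possible at r3c6, so r3c6=1.
Step 2. [r5c6∈{3,5}] col 6 places 3 nowhere but r5c6, so r5c6=3.
Step 3. [r4c2∈{1}] nothing but 1 survives at r4c2, so r4c2=1.
Step 4. [r6c5∈{1,2}] across row 6, 1 lands solely at r6c5. So r6c5=1.
Step 5. [r3c5∈{2}] nothing but 2 survives at r3c5, so r3c5=2.
Step 6. [r6c4∈{2}] only 2 remains possible at r6c4, so r6c4=2.
Step 7. [r3c2∈{6}] only 6 remains possible at r3c2 ⇒ r3c2=6.
Step 8. [r2c4∈{3}] r2c4's peers cover all but 3. So r2c4=3.
Step 9. [r6c2∈{3}] only 3 remains possible at r6c2. So r6c2=3.
Step 10. [r4c6∈{5}] r4c6 is down to just 5, so r4c6=5.
Step 11. [r1c2∈{5}] nothing but 5 survives at r1c2. So r1c2=5.
Step 12. [r5c5∈{6}] only 6 remains possible at r5c5. So r5c5=6.
Step 13. [r1c3∈{2}] nothing but 2 survives at r1c3, so r1c3=2.
Step 14. [r5c4∈{5}] only 5 remains possible at r5c4. So r5c4=5.
Step 15. [r5c3∈{1}] r5c3's peers cover all but 1. So r5c3=1.
Step 16. [r4c1∈{2}] nothing but 2 survives at r4c1. So r4c1=2.
Step 17. [r2c1∈{1}] only 1 remains possible at r2c1 ⇒ r2c1=1.

Answer: 3 5 2 1 4 6 / 1 4 6 3 5 2 / 5 6 3 4 2 1 / 2 1 4 6 3 5 / 4 2 1 5 6 3 / 6 3 5 2 1 4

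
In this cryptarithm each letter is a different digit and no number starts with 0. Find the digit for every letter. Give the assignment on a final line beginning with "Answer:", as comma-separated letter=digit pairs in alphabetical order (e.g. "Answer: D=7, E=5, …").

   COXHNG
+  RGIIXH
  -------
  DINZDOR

Step 1. [D] the sum has 7 digits but both addends have 6; that extra leading digit D is the final carry, namely 1, so D=1.
Step 2. [col 1: G + H ≡ R (mod 10)] no forcing yet in column 1 (carry-in 0); G=5 is free and consistent — try it ⇒ G=5.
Step 3. [col 1: G + H ≡ R (mod 10)] column 1 (G + H ≡ R (mod 10), carry-in 0) doesn't pin R yet; pick R=8 and continue. So R=8.
Step 4. [col 1: G + H ≡ R (mod 10)] from column 1 (G=5, R=8, carry-in 0, digits 1,5,8 already taken and all letters distinct): H must equal 3. So H=3.
Step 5. [col 2: N + X ≡ O (mod 10)] no forcing yet in column 2 (carry-in 0); O=0 is free and consistent — try it, so O=0.
Step 6. [col 2: N + X ≡ O (mod 10)] X=4 is one option consistent with column 2 (N + X ≡ O (mod 10), carry-in 0) — take it. So X=4.
Step 7. [col 2: N + X ≡ O (mod 10)] from column 2 (X=4, O=0, carry-in 0, digits 0,1,3,4,5,8 already taken and all letters distinct): N must equal 6, so N=6.
Step 8. [col 3: H + I ≡ D (mod 10)] column 3 reads H+I+carry(1)=D with H=3, D=1; with digits 0,1,3,4,5,6,8 already taken and all letters distinct, the only value for I is 7, so I=7.
Step 9. [col 4: X + I ≡ Z (mod 10)] in column 4 we have X+I≡Z with carry-in 1; given X=4, I=7 and digits 0,1,3,4,5,6,7,8 already taken and all letters distinct, that pins Z to 2, so Z=2.
Step 10. [col 6: C + R ≡ I (mod 10)] column 6: given R=8, I=7, carry-in 0, and digits 0,1,2,3,4,5,6,7,8 already taken and all letters distinct, C+R≡I (mod 10) forces C=9 ⇒ C=9.

Answer: C=9, D=1, G=5, H=3, I=7, N=6, O=0, R=8, X=4, Z=2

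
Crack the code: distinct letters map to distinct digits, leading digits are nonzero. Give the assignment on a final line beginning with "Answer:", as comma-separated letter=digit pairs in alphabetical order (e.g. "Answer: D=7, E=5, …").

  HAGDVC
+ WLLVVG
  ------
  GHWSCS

Step 1. [col 1: C + G ≡ S (mod 10)] several values work for S in column 1 (C + G ≡ S (mod 10), carry-in 0); try S=0, so S=0.
Step 2. [col 1: C + G ≡ S (mod 10)] no forcing yet in column 1 (carry-in 0); C=3 is free and consistent — try it, so C=3.
Step 3. [col 1: C + G ≡ S (mod 10)] in column 1 we have C+G≡S with carry-in 0; given C=3, S=0 and digits 0,3 already taken and all letters distinct, that pins G to 7. So G=7.
Step 4. [col 2: V + V ≡ C (mod 10)] column 2 (V + V ≡ C (mod 10), carry-in 1) doesn't pin V yet; pick V=1 and continue ⇒ V=1.
Step 5. [col 3: D + V ≡ S (mod 10)] from column 3 (V=1, S=0, carry-in 0, digits 0,1,3,7 already taken and all letters distinct): D must equal 9. So D=9.
Step 6. [col 4: G + L ≡ W (mod 10)] W=4 is one option consistent with column 4 (G + L ≡ W (mod 10), carry-in 1) — take it ⇒ W=4.
Step 7. [col 4: G + L ≡ W (mod 10)] from column 4 (G=7, W=4, carry-in 1, digits 0,1,3,4,7,9 already taken and all letters distinct): L must equal 6 ⇒ L=6.
Step 8. [col 5: A + L ≡ H (mod 10)] no forcing yet in column 5 (carry-in 1); A=5 is free and consistent — try it, so A=5.
Step 9. [col 5: A + L ≡ H (mod 10)] from column 5 (A=5, L=6, carry-in 1, digits 0,1,3,4,5,6,7,9 already taken and all letters distinct): H must equal 2 ⇒ H=2.

Answer: A=5, C=3, D=9, G=7, H=2, L=6, S=0, V=1, W=4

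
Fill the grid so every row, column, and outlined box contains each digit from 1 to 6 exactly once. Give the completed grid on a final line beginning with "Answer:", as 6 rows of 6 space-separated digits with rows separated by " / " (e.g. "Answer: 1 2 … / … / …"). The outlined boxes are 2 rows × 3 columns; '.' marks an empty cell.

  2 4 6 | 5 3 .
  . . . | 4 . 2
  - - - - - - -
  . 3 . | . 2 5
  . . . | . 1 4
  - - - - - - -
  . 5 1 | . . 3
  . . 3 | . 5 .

Step 1. [r6c6∈{1,6}] 6 has one home in col 6: r6c6 ⇒ r6c6=6.
Step 2. [r4c2∈{2,6}] col 2 places 6 nowhere but r4c2. So r4c2=6.
Step 3. [r6c1∈{4}] nothing but 4 survives at r6c1, so r6c1=4.
Step 4. [r2c1∈{1,3,5}] r2c1 is the only open cell in row 2 admitting 3. So r2c1=3.
Step 5. [r2c3∈{5}] only 5 remains possible at r2c3. So r2c3=5.
Step 6. [r5c4∈{2}] r5c4 has the single candidate 2, so r5c4=2.
Step 7. [r4c4∈{3}] nothing but 3 survives at r4c4. So r4c4=3.
Step 8. [r5c5∈{4}] r5c5 has the single candidate 4 ⇒ r5c5=4.
Step 9. [r5c1∈{6}] r5c1 is down to just 6. So r5c1=6.
Step 10. [r3c3∈{4}] r3c3 is down to just 4, so r3c3=4.
Step 11. [r4c3∈{2}] r4c3 has the single candidate 2 ⇒ r4c3=2.
Step 12. [r6c4∈{1}] r6c4's peers cover all but 1. So r6c4=1.
Step 13. [r3c1∈{1}] r3c1 has the single candidate 1 ⇒ r3c1=1.
Step 14. [r2c2∈{1}] r2c2 has the single candidate 1 ⇒ r2c2=1.
Step 15. [r6c2∈{2}] r6c2 is down to just 2 ⇒ r6c2=2.
Step 16. [r3c4∈{6}] nothing but 6 survives at r3c4, so r3c4=6.
Step 17. [r4c1∈{5}] r4c1 has the single candidate 5 ⇒ r4c1=5.
Step 18. [r2c5∈{6}] r2c5 has the single candidate 6. So r2c5=6.
Step 19. [r1c6∈{1}] r1c6 is down to just 1. So r1c6=1.

Answer: 2 4 6 5 3 1 / 3 1 5 4 6 2 / 1 3 4 6 2 5 / 5 6 2 3 1 4 / 6 5 1 2 4 3 / 4 2 3 1 5 6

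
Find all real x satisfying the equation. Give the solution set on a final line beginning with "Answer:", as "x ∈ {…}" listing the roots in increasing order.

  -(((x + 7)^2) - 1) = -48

Step 1. [-(((x + 7)^2) - 1) = -48] flip signs both sides. So neg: ((x + 7)^2) - 1 = 48.
Step 2. [((x + 7)^2) - 1 = 48] peel the -1: add 1 from each side, so sub: (x + 7)^2 = 49.
Step 3. [(x + 7)^2 = 49] 49 ≥ 0, LHS is (·)² — take ±√ ⇒ sqrt: x + 7 = 7 or -7.
Step 4. [x + 7 = 7 or -7] +7 is outermost — subtract 7 both sides, so sub: x = 0 or -14.

Answer: x ∈ {-14, 0}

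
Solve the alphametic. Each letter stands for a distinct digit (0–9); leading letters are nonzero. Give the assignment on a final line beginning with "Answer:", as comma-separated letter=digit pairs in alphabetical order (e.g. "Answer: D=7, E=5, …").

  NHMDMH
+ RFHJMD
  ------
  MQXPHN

Step 1. [col 1: H + D ≡ N (mod 10)] D=3 is one option consistent with column 1 (H + D ≡ N (mod 10), carry-in 0) — take it, so D=3.
Step 2. [col 1: H + D ≡ N (mod 10)] N=5 is one option consistent with column 1 (H + D ≡ N (mod 10), carry-in 0) — take it. So N=5.
Step 3. [col 1: H + D ≡ N (mod 10)] column 1: given D=3, N=5, carry-in 0, and digits 3,5 already taken and all letters distinct, H+D≡N (mod 10) forces H=2. So H=2.
Step 4. [col 2: M + M ≡ H (mod 10)] column 2 (M + M ≡ H (mod 10), carry-in 0) doesn't pin M yet; pick M=6 and continue. So M=6.
Step 5. [col 3: D + J ≡ P (mod 10)] several values work for P in column 3 (D + J ≡ P (mod 10), carry-in 1); try P=4. So P=4.
Step 6. [col 3: D + J ≡ P (mod 10)] in column 3 we have D+J≡P with carry-in 1; given D=3, P=4 and digits 2,3,4,5,6 already taken and all letters distinct, that pins J to 0 ⇒ J=0.
Step 7. [col 4: M + H ≡ X (mod 10)] column 4: given M=6, H=2, carry-in 0, and digits 0,2,3,4,5,6 already taken and all letters distinct, M+H≡X (mod 10) forces X=8 ⇒ X=8.
Step 8. [col 5: H + F ≡ Q (mod 10)] column 5 (H + F ≡ Q (mod 10), carry-in 0) doesn't pin Q yet; pick Q=9 and continue. So Q=9.
Step 9. [col 5: H + F ≡ Q (mod 10)] in column 5 we have H+F≡Q with carry-in 0; given H=2, Q=9 and digits 0,2,3,4,5,6,8,9 already taken and all letters distinct, that pins F to 7, so F=7.
Step 10. [col 6: N + R ≡ M (mod 10)] from column 6 (N=5, M=6, carry-in 0, digits 0,2,3,4,5,6,7,8,9 already taken and all letters distinct): R must equal 1 ⇒ R=1.

Answer: D=3, F=7, H=2, J=0, M=6, N=5, P=4, Q=9, R=1, X=8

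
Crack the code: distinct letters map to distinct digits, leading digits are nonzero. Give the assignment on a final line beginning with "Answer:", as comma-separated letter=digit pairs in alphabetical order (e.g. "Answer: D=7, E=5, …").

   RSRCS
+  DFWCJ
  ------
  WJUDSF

Step 1. [col 1: S + J ≡ F (mod 10)] column 1 (S + J ≡ F (mod 10), carry-in 0) doesn't pin F yet; pick F=9 and continue. So F=9.
Step 2. [W] adding two 5-digit numbers gives at most 5+1 digits, and here it does — W is that final carry and must be 1, so W=1.
Step 3. [col 1: S + J ≡ F (mod 10)] no forcing yet in column 1 (carry-in 0); J=5 is free and consistent — try it. So J=5.
Step 4. [col 1: S + J ≡ F (mod 10)] column 1 reads S+J+carry(0)=F with J=5, F=9; with digits 1,5,9 already taken and all letters distinct, the only value for S is 4 ⇒ S=4.
Step 5. [col 2: C + C ≡ S (mod 10)] no forcing yet in column 2 (carry-in 0); C=7 is free and consistent — try it. So C=7.
Step 6. [col 3: R + W ≡ D (mod 10)] no forcing yet in column 3 (carry-in 1); D=8 is free and consistent — try it. So D=8.
Step 7. [col 3: R + W ≡ D (mod 10)] from column 3 (W=1, D=8, carry-in 1, digits 1,4,5,7,8,9 already taken and all letters distinct): R must equal 6. So R=6.
Step 8. [col 4: S + F ≡ U (mod 10)] column 4 reads S+F+carry(0)=U with S=4, F=9; with digits 1,4,5,6,7,8,9 already taken and all letters distinct, the only value for U is 3, so U=3.

Answer: C=7, D=8, F=9, J=5, R=6, S=4, U=3, W=1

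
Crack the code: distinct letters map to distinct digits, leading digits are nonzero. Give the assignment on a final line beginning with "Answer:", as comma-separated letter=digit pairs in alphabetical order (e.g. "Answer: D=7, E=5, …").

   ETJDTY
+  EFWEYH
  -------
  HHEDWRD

Step 1. [col 1: Y + H ≡ D (mod 10)] no forcing yet in column 1 (carry-in 0); H=1 is free and consistent — try it. So H=1.
Step 2. [col 1: Y + H ≡ D (mod 10)] column 1 (Y + H ≡ D (mod 10), carry-in 0) doesn't pin Y yet; pick Y=2 and continue, so Y=2.
Step 3. [col 1: Y + H ≡ D (mod 10)] column 1: given Y=2, H=1, carry-in 0, and digits 1,2 already taken and all letters distinct, Y+H≡D (mod 10) forces D=3 ⇒ D=3.
Step 4. [col 2: T + Y ≡ R (mod 10)] T=8 is one option consistent with column 2 (T + Y ≡ R (mod 10), carry-in 0) — take it, so T=8.
Step 5. [col 2: T + Y ≡ R (mod 10)] column 2 reads T+Y+carry(0)=R with T=8, Y=2; with digits 1,2,3,8 already taken and all letters distinct, the only value for R is 0. So R=0.
Step 6. [col 3: D + E ≡ W (mod 10)] column 3: given D=3, carry-in 1, and digits 0,1,2,3,8 already taken and all letters distinct, D+E≡W (mod 10) forces W=9. So W=9.
Step 7. [col 3: D + E ≡ W (mod 10)] in column 3 we have D+E≡W with carry-in 1; given D=3, W=9 and digits 0,1,2,3,8,9 already taken and all letters distinct, that pins E to 5, so E=5.
Step 8. [col 4: J + W ≡ D (mod 10)] column 4 reads J+W+carry(0)=D with W=9, D=3; with digits 0,1,2,3,5,8,9 already taken and all letters distinct, the only value for J is 4 ⇒ J=4.
Step 9. [col 5: T + F ≡ E (mod 10)] in column 5 we have T+F≡E with carry-in 1; given T=8, E=5 and digits 0,1,2,3,4,5,8,9 already taken and all letters distinct, that pins F to 6, so F=6.

Answer: D=3, E=5, F=6, H=1, J=4, R=0, T=8, W=9, Y=2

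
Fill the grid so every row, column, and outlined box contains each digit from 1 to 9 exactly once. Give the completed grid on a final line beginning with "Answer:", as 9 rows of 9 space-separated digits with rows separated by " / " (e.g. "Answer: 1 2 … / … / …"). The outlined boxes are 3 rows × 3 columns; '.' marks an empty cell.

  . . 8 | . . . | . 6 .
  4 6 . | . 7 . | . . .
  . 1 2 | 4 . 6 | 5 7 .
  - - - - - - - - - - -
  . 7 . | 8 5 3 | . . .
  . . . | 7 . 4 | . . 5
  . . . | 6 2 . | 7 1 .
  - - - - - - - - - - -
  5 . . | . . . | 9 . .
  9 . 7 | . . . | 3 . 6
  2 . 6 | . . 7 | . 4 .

Step 1. [r7c3∈{1,3,4}] box 7 places 1 nowhere but r7c3. So r7c3=1.
Step 2. [r3c1∈{3}] r3c1 has the single candidate 3, so r3c1=3.
Step 3. [r9c4∈{1,3,5,9}] in row 9, 5 fits only at r9c4. So r9c4=5.
Step 4. [r9c5∈{1,3,8,9}] 9 has one home in row 9: r9c5, so r9c5=9.
Step 5. [r3c9∈{8,9}] row 3 places 9 nowhere but r3c9. So r3c9=9.
Step 6. [r5c2∈{2,3,8,9}] col 2 places 2 nowhere but r5c2 ⇒ r5c2=2.
Step 7. [r6c6∈{9}] nothing but 9 survives at r6c6 ⇒ r6c6=9.
Step 8. [r3c5∈{8}] only 8 remains possible at r3c5 ⇒ r3c5=8.
Step 9. [r1c2∈{5,9}] across col 2, 9 lands solely at r1c2 ⇒ r1c2=9.
Step 10. [r6c2∈{3,4,5,8}] col 2 places 5 nowhere but r6c2 ⇒ r6c2=5.
Step 11. [r2c4∈{1,2,3,9}] row 2 places 9 nowhere but r2c4. So r2c4=9.
Step 12. [r5c5∈{1}] r5c5's peers cover all but 1. So r5c5=1.
Step 13. [r1c6∈{1,2,5}] 5 has one home in row 1: r1c6. So r1c6=5.
Step 14. [r1c5∈{3}] r1c5 is down to just 3 ⇒ r1c5=3.
Step 15. [r7c4∈{2,3}] in col 4, 3 fits only at r7c4, so r7c4=3.
Step 16. [r7c9∈{2,7,8}] 7 has one home in row 7: r7c9. So r7c9=7.
Step 17. [r6c1∈{8}] nothing but 8 survives at r6c1. So r6c1=8.
Step 18. [r8c5∈{4}] r8c5 is down to just 4 ⇒ r8c5=4.
Step 19. [r8c2∈{8}] r8c2's peers cover all but 8, so r8c2=8.
Step 20. [r5c1∈{6}] nothing but 6 survives at r5c1 ⇒ r5c1=6.
Step 21. [r5c7∈{8}] only 8 remains possible at r5c7. So r5c7=8.
Step 22. [r9c9∈{1,8}] r9c9 is the only open cell in row 9 admitting 8. So r9c9=8.
Step 23. [r7c8∈{2}] r7c8 is down to just 2 ⇒ r7c8=2.
Step 24. [r4c7∈{2,4,6}] 6 has one home in row 4: r4c7 ⇒ r4c7=6.
Step 25. [r1c7∈{1,2,4}] r1c7 is the only open cell in col 7 admitting 4. So r1c7=4.
Step 26. [r2c7∈{1,2}] in col 7, 2 fits only at r2c7 ⇒ r2c7=2.
Step 27. [r2c6∈{1}] r2c6's peers cover all but 1 ⇒ r2c6=1.
Step 28. [r4c8∈{9}] r4c8 has the single candidate 9. So r4c8=9.
Step 29. [r5c8∈{3}] only 3 remains possible at r5c8 ⇒ r5c8=3.
Step 30. [r4c3∈{4}] nothing but 4 survives at r4c3 ⇒ r4c3=4.
Step 31. [r8c6∈{2}] only 2 remains possible at r8c6 ⇒ r8c6=2.
Step 32. [r2c3∈{5}] nothing but 5 survives at r2c3, so r2c3=5.
Step 33. [r8c8∈{5}] r8c8 is down to just 5, so r8c8=5.
Step 34. [r7c2∈{4}] r7c2 is down to just 4, so r7c2=4.
Step 35. [r1c9∈{1}] nothing but 1 survives at r1c9 ⇒ r1c9=1.
Step 36. [r8c4∈{1}] nothing but 1 survives at r8c4 ⇒ r8c4=1.
Step 37. [r4c9∈{2}] r4c9 is down to just 2, so r4c9=2.
Step 38. [r6c3∈{3}] r6c3's peers cover all but 3 ⇒ r6c3=3.
Step 39. [r4c1∈{1}] nothing but 1 survives at r4c1 ⇒ r4c1=1.
Step 40. [r7c6∈{8}] nothing but 8 survives at r7c6 ⇒ r7c6=8.
Step 41. [r6c9∈{4}] only 4 remains possible at r6c9 ⇒ r6c9=4.
Step 42. [r2c9∈{3}] r2c9 is down to just 3 ⇒ r2c9=3.
Step 43. [r7c5∈{6}] r7c5 has the single candidate 6 ⇒ r7c5=6.
Step 44. [r9c2∈{3}] only 3 remains possible at r9c2 ⇒ r9c2=3.
Step 45. [r1c4∈{2}] nothing but 2 survives at r1c4 ⇒ r1c4=2.
Step 46. [r5c3∈{9}] r5c3 has the single candidate 9, so r5c3=9.
Step 47. [r9c7∈{1}] r9c7 has the single candidate 1, so r9c7=1.
Step 48. [r2c8∈{8}] r2c8's peers cover all but 8, so r2c8=8.
Step 49. [r1c1∈{7}] r1c1 has the single candidate 7, so r1c1=7.

Answer: 7 9 8 2 3 5 4 6 1 / 4 6 5 9 7 1 2 8 3 / 3 1 2 4 8 6 5 7 9 / 1 7 4 8 5 3 6 9 2 / 6 2 9 7 1 4 8 3 5 / 8 5 3 6 2 9 7 1 4 / 5 4 1 3 6 8 9 2 7 / 9 8 7 1 4 2 3 5 6 / 2 3 6 5 9 7 1 4 8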